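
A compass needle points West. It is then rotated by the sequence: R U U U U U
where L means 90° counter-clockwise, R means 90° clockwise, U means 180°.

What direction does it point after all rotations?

Answer: Final heading: South

Derivation:
Start: West
  R (right (90° clockwise)) -> North
  U (U-turn (180°)) -> South
  U (U-turn (180°)) -> North
  U (U-turn (180°)) -> South
  U (U-turn (180°)) -> North
  U (U-turn (180°)) -> South
Final: South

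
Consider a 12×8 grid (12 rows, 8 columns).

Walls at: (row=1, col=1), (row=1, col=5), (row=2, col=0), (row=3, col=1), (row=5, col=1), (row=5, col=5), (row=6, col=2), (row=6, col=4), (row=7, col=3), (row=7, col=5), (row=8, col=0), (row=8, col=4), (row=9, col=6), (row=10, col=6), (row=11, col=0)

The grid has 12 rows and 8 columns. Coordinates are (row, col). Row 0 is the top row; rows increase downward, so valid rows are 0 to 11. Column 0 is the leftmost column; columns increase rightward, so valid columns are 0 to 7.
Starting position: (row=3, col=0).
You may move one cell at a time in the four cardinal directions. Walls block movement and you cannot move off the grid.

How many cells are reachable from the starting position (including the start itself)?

Answer: Reachable cells: 80

Derivation:
BFS flood-fill from (row=3, col=0):
  Distance 0: (row=3, col=0)
  Distance 1: (row=4, col=0)
  Distance 2: (row=4, col=1), (row=5, col=0)
  Distance 3: (row=4, col=2), (row=6, col=0)
  Distance 4: (row=3, col=2), (row=4, col=3), (row=5, col=2), (row=6, col=1), (row=7, col=0)
  Distance 5: (row=2, col=2), (row=3, col=3), (row=4, col=4), (row=5, col=3), (row=7, col=1)
  Distance 6: (row=1, col=2), (row=2, col=1), (row=2, col=3), (row=3, col=4), (row=4, col=5), (row=5, col=4), (row=6, col=3), (row=7, col=2), (row=8, col=1)
  Distance 7: (row=0, col=2), (row=1, col=3), (row=2, col=4), (row=3, col=5), (row=4, col=6), (row=8, col=2), (row=9, col=1)
  Distance 8: (row=0, col=1), (row=0, col=3), (row=1, col=4), (row=2, col=5), (row=3, col=6), (row=4, col=7), (row=5, col=6), (row=8, col=3), (row=9, col=0), (row=9, col=2), (row=10, col=1)
  Distance 9: (row=0, col=0), (row=0, col=4), (row=2, col=6), (row=3, col=7), (row=5, col=7), (row=6, col=6), (row=9, col=3), (row=10, col=0), (row=10, col=2), (row=11, col=1)
  Distance 10: (row=0, col=5), (row=1, col=0), (row=1, col=6), (row=2, col=7), (row=6, col=5), (row=6, col=7), (row=7, col=6), (row=9, col=4), (row=10, col=3), (row=11, col=2)
  Distance 11: (row=0, col=6), (row=1, col=7), (row=7, col=7), (row=8, col=6), (row=9, col=5), (row=10, col=4), (row=11, col=3)
  Distance 12: (row=0, col=7), (row=8, col=5), (row=8, col=7), (row=10, col=5), (row=11, col=4)
  Distance 13: (row=9, col=7), (row=11, col=5)
  Distance 14: (row=10, col=7), (row=11, col=6)
  Distance 15: (row=11, col=7)
Total reachable: 80 (grid has 81 open cells total)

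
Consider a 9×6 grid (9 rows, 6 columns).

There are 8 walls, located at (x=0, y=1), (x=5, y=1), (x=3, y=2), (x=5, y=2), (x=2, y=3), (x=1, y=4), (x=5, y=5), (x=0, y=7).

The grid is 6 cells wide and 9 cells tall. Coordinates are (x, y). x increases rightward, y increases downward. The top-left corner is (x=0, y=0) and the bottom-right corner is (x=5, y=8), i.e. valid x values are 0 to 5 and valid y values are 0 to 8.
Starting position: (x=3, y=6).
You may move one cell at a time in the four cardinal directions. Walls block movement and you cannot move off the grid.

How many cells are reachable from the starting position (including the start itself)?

BFS flood-fill from (x=3, y=6):
  Distance 0: (x=3, y=6)
  Distance 1: (x=3, y=5), (x=2, y=6), (x=4, y=6), (x=3, y=7)
  Distance 2: (x=3, y=4), (x=2, y=5), (x=4, y=5), (x=1, y=6), (x=5, y=6), (x=2, y=7), (x=4, y=7), (x=3, y=8)
  Distance 3: (x=3, y=3), (x=2, y=4), (x=4, y=4), (x=1, y=5), (x=0, y=6), (x=1, y=7), (x=5, y=7), (x=2, y=8), (x=4, y=8)
  Distance 4: (x=4, y=3), (x=5, y=4), (x=0, y=5), (x=1, y=8), (x=5, y=8)
  Distance 5: (x=4, y=2), (x=5, y=3), (x=0, y=4), (x=0, y=8)
  Distance 6: (x=4, y=1), (x=0, y=3)
  Distance 7: (x=4, y=0), (x=3, y=1), (x=0, y=2), (x=1, y=3)
  Distance 8: (x=3, y=0), (x=5, y=0), (x=2, y=1), (x=1, y=2)
  Distance 9: (x=2, y=0), (x=1, y=1), (x=2, y=2)
  Distance 10: (x=1, y=0)
  Distance 11: (x=0, y=0)
Total reachable: 46 (grid has 46 open cells total)

Answer: Reachable cells: 46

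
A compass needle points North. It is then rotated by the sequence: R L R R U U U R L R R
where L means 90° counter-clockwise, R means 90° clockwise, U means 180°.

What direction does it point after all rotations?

Start: North
  R (right (90° clockwise)) -> East
  L (left (90° counter-clockwise)) -> North
  R (right (90° clockwise)) -> East
  R (right (90° clockwise)) -> South
  U (U-turn (180°)) -> North
  U (U-turn (180°)) -> South
  U (U-turn (180°)) -> North
  R (right (90° clockwise)) -> East
  L (left (90° counter-clockwise)) -> North
  R (right (90° clockwise)) -> East
  R (right (90° clockwise)) -> South
Final: South

Answer: Final heading: South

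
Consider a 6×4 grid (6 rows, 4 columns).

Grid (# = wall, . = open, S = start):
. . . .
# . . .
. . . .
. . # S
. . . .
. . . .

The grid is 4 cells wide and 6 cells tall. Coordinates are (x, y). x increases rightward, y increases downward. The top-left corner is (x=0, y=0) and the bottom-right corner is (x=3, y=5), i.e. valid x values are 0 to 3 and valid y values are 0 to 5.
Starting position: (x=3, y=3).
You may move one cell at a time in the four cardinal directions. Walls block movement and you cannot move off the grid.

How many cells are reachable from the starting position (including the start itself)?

Answer: Reachable cells: 22

Derivation:
BFS flood-fill from (x=3, y=3):
  Distance 0: (x=3, y=3)
  Distance 1: (x=3, y=2), (x=3, y=4)
  Distance 2: (x=3, y=1), (x=2, y=2), (x=2, y=4), (x=3, y=5)
  Distance 3: (x=3, y=0), (x=2, y=1), (x=1, y=2), (x=1, y=4), (x=2, y=5)
  Distance 4: (x=2, y=0), (x=1, y=1), (x=0, y=2), (x=1, y=3), (x=0, y=4), (x=1, y=5)
  Distance 5: (x=1, y=0), (x=0, y=3), (x=0, y=5)
  Distance 6: (x=0, y=0)
Total reachable: 22 (grid has 22 open cells total)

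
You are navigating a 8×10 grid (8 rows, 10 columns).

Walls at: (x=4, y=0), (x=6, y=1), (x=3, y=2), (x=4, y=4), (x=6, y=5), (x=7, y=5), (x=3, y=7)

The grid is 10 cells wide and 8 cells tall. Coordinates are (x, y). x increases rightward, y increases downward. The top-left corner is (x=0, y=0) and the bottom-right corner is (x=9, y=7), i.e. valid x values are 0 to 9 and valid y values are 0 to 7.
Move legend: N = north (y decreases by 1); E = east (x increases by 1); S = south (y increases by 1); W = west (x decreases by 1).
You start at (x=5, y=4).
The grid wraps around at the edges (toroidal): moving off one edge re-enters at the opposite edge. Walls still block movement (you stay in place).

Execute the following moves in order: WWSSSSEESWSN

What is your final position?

Start: (x=5, y=4)
  W (west): blocked, stay at (x=5, y=4)
  W (west): blocked, stay at (x=5, y=4)
  S (south): (x=5, y=4) -> (x=5, y=5)
  S (south): (x=5, y=5) -> (x=5, y=6)
  S (south): (x=5, y=6) -> (x=5, y=7)
  S (south): (x=5, y=7) -> (x=5, y=0)
  E (east): (x=5, y=0) -> (x=6, y=0)
  E (east): (x=6, y=0) -> (x=7, y=0)
  S (south): (x=7, y=0) -> (x=7, y=1)
  W (west): blocked, stay at (x=7, y=1)
  S (south): (x=7, y=1) -> (x=7, y=2)
  N (north): (x=7, y=2) -> (x=7, y=1)
Final: (x=7, y=1)

Answer: Final position: (x=7, y=1)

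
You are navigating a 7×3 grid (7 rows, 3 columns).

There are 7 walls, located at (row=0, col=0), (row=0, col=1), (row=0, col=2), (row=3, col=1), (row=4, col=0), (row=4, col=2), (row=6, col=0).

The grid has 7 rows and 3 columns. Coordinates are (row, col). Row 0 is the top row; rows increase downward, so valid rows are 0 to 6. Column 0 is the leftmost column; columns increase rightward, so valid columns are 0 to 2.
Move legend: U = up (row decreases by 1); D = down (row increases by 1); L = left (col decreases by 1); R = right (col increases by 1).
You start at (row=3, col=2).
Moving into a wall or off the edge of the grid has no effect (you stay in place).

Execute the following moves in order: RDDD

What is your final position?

Answer: Final position: (row=3, col=2)

Derivation:
Start: (row=3, col=2)
  R (right): blocked, stay at (row=3, col=2)
  [×3]D (down): blocked, stay at (row=3, col=2)
Final: (row=3, col=2)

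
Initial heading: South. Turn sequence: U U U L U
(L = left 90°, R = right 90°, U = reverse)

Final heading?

Start: South
  U (U-turn (180°)) -> North
  U (U-turn (180°)) -> South
  U (U-turn (180°)) -> North
  L (left (90° counter-clockwise)) -> West
  U (U-turn (180°)) -> East
Final: East

Answer: Final heading: East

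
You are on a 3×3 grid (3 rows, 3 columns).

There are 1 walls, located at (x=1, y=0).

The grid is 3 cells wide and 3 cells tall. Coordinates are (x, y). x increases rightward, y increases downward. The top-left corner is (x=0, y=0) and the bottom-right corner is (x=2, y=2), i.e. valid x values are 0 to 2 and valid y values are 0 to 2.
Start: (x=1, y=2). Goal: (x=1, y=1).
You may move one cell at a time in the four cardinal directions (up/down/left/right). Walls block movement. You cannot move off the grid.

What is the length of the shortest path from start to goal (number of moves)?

Answer: Shortest path length: 1

Derivation:
BFS from (x=1, y=2) until reaching (x=1, y=1):
  Distance 0: (x=1, y=2)
  Distance 1: (x=1, y=1), (x=0, y=2), (x=2, y=2)  <- goal reached here
One shortest path (1 moves): (x=1, y=2) -> (x=1, y=1)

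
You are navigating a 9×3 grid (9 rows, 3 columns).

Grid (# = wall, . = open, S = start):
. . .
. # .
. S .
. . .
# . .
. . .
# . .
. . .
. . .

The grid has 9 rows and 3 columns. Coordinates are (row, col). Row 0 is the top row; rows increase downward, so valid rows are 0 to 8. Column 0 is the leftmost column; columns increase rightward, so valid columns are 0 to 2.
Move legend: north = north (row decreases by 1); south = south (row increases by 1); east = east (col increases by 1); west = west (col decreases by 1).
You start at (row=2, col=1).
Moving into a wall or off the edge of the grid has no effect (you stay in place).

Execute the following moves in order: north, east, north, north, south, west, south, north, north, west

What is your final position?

Answer: Final position: (row=0, col=1)

Derivation:
Start: (row=2, col=1)
  north (north): blocked, stay at (row=2, col=1)
  east (east): (row=2, col=1) -> (row=2, col=2)
  north (north): (row=2, col=2) -> (row=1, col=2)
  north (north): (row=1, col=2) -> (row=0, col=2)
  south (south): (row=0, col=2) -> (row=1, col=2)
  west (west): blocked, stay at (row=1, col=2)
  south (south): (row=1, col=2) -> (row=2, col=2)
  north (north): (row=2, col=2) -> (row=1, col=2)
  north (north): (row=1, col=2) -> (row=0, col=2)
  west (west): (row=0, col=2) -> (row=0, col=1)
Final: (row=0, col=1)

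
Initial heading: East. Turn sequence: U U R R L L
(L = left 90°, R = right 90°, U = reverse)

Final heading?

Answer: Final heading: East

Derivation:
Start: East
  U (U-turn (180°)) -> West
  U (U-turn (180°)) -> East
  R (right (90° clockwise)) -> South
  R (right (90° clockwise)) -> West
  L (left (90° counter-clockwise)) -> South
  L (left (90° counter-clockwise)) -> East
Final: East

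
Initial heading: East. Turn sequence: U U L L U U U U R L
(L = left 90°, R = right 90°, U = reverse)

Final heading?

Start: East
  U (U-turn (180°)) -> West
  U (U-turn (180°)) -> East
  L (left (90° counter-clockwise)) -> North
  L (left (90° counter-clockwise)) -> West
  U (U-turn (180°)) -> East
  U (U-turn (180°)) -> West
  U (U-turn (180°)) -> East
  U (U-turn (180°)) -> West
  R (right (90° clockwise)) -> North
  L (left (90° counter-clockwise)) -> West
Final: West

Answer: Final heading: West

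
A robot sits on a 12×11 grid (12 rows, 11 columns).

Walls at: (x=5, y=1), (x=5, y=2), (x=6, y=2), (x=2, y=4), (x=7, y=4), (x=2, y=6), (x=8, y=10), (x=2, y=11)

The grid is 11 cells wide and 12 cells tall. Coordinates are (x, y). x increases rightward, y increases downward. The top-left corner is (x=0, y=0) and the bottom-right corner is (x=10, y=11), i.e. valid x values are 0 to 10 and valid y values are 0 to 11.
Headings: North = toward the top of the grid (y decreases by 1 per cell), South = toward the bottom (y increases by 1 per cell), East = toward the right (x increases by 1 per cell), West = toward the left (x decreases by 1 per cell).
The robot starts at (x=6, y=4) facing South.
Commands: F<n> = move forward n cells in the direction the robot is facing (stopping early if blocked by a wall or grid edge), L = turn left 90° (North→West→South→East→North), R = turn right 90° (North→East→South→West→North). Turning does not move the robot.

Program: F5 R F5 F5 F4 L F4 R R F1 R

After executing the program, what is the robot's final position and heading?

Answer: Final position: (x=0, y=10), facing East

Derivation:
Start: (x=6, y=4), facing South
  F5: move forward 5, now at (x=6, y=9)
  R: turn right, now facing West
  F5: move forward 5, now at (x=1, y=9)
  F5: move forward 1/5 (blocked), now at (x=0, y=9)
  F4: move forward 0/4 (blocked), now at (x=0, y=9)
  L: turn left, now facing South
  F4: move forward 2/4 (blocked), now at (x=0, y=11)
  R: turn right, now facing West
  R: turn right, now facing North
  F1: move forward 1, now at (x=0, y=10)
  R: turn right, now facing East
Final: (x=0, y=10), facing East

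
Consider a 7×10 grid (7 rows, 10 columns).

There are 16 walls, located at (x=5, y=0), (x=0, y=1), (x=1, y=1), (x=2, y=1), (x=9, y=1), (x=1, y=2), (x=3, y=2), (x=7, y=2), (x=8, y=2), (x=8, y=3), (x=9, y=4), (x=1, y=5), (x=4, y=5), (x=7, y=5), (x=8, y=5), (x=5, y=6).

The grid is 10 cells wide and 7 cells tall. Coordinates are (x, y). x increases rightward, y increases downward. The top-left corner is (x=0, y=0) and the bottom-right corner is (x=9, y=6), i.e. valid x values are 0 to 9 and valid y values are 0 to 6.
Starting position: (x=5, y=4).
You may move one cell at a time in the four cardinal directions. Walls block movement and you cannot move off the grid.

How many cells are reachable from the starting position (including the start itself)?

Answer: Reachable cells: 52

Derivation:
BFS flood-fill from (x=5, y=4):
  Distance 0: (x=5, y=4)
  Distance 1: (x=5, y=3), (x=4, y=4), (x=6, y=4), (x=5, y=5)
  Distance 2: (x=5, y=2), (x=4, y=3), (x=6, y=3), (x=3, y=4), (x=7, y=4), (x=6, y=5)
  Distance 3: (x=5, y=1), (x=4, y=2), (x=6, y=2), (x=3, y=3), (x=7, y=3), (x=2, y=4), (x=8, y=4), (x=3, y=5), (x=6, y=6)
  Distance 4: (x=4, y=1), (x=6, y=1), (x=2, y=3), (x=1, y=4), (x=2, y=5), (x=3, y=6), (x=7, y=6)
  Distance 5: (x=4, y=0), (x=6, y=0), (x=3, y=1), (x=7, y=1), (x=2, y=2), (x=1, y=3), (x=0, y=4), (x=2, y=6), (x=4, y=6), (x=8, y=6)
  Distance 6: (x=3, y=0), (x=7, y=0), (x=8, y=1), (x=0, y=3), (x=0, y=5), (x=1, y=6), (x=9, y=6)
  Distance 7: (x=2, y=0), (x=8, y=0), (x=0, y=2), (x=9, y=5), (x=0, y=6)
  Distance 8: (x=1, y=0), (x=9, y=0)
  Distance 9: (x=0, y=0)
Total reachable: 52 (grid has 54 open cells total)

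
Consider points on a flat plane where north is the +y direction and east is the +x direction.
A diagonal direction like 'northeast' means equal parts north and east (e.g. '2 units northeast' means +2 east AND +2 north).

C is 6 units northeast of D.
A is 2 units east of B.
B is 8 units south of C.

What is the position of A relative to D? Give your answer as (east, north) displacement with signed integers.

Answer: A is at (east=8, north=-2) relative to D.

Derivation:
Place D at the origin (east=0, north=0).
  C is 6 units northeast of D: delta (east=+6, north=+6); C at (east=6, north=6).
  B is 8 units south of C: delta (east=+0, north=-8); B at (east=6, north=-2).
  A is 2 units east of B: delta (east=+2, north=+0); A at (east=8, north=-2).
Therefore A relative to D: (east=8, north=-2).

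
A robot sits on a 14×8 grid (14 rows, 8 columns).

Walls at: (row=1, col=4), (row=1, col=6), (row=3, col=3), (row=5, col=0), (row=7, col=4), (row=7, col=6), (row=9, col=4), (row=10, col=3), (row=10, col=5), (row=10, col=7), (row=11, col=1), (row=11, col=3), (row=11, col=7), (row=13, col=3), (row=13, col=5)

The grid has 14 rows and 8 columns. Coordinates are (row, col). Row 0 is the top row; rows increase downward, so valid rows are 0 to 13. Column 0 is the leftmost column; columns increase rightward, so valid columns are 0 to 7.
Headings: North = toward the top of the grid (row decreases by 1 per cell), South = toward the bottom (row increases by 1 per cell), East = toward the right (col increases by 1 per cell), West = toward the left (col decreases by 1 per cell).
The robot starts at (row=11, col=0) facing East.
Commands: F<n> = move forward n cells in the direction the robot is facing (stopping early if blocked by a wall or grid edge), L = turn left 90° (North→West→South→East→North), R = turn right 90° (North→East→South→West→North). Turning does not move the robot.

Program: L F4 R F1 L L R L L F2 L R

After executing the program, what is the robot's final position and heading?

Start: (row=11, col=0), facing East
  L: turn left, now facing North
  F4: move forward 4, now at (row=7, col=0)
  R: turn right, now facing East
  F1: move forward 1, now at (row=7, col=1)
  L: turn left, now facing North
  L: turn left, now facing West
  R: turn right, now facing North
  L: turn left, now facing West
  L: turn left, now facing South
  F2: move forward 2, now at (row=9, col=1)
  L: turn left, now facing East
  R: turn right, now facing South
Final: (row=9, col=1), facing South

Answer: Final position: (row=9, col=1), facing South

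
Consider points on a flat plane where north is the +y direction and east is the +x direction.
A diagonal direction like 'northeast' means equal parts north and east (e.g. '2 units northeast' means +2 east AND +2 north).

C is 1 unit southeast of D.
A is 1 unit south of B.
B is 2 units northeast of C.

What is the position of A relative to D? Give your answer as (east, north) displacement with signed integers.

Answer: A is at (east=3, north=0) relative to D.

Derivation:
Place D at the origin (east=0, north=0).
  C is 1 unit southeast of D: delta (east=+1, north=-1); C at (east=1, north=-1).
  B is 2 units northeast of C: delta (east=+2, north=+2); B at (east=3, north=1).
  A is 1 unit south of B: delta (east=+0, north=-1); A at (east=3, north=0).
Therefore A relative to D: (east=3, north=0).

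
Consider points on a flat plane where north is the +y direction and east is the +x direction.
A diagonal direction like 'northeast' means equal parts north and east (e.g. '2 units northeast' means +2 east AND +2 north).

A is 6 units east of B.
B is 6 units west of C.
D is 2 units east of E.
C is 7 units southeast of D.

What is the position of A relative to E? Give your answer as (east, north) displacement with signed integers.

Place E at the origin (east=0, north=0).
  D is 2 units east of E: delta (east=+2, north=+0); D at (east=2, north=0).
  C is 7 units southeast of D: delta (east=+7, north=-7); C at (east=9, north=-7).
  B is 6 units west of C: delta (east=-6, north=+0); B at (east=3, north=-7).
  A is 6 units east of B: delta (east=+6, north=+0); A at (east=9, north=-7).
Therefore A relative to E: (east=9, north=-7).

Answer: A is at (east=9, north=-7) relative to E.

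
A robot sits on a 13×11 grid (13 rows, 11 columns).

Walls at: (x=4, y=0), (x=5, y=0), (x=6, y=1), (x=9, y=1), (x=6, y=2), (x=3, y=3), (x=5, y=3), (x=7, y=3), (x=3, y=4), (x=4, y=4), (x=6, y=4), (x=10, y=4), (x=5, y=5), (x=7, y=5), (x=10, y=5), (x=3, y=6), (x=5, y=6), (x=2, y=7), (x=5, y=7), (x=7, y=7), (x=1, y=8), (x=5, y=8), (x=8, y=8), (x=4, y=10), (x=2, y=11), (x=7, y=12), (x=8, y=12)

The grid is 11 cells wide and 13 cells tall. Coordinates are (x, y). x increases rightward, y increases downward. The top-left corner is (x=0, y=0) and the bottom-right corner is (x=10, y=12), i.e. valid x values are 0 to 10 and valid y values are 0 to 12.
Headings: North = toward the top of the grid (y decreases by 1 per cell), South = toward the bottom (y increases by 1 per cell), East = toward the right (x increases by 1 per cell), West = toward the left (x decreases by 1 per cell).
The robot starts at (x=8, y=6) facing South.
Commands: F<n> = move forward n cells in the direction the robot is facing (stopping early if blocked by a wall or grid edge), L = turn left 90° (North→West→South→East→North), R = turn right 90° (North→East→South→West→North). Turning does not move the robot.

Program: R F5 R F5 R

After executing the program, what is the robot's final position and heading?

Answer: Final position: (x=6, y=5), facing East

Derivation:
Start: (x=8, y=6), facing South
  R: turn right, now facing West
  F5: move forward 2/5 (blocked), now at (x=6, y=6)
  R: turn right, now facing North
  F5: move forward 1/5 (blocked), now at (x=6, y=5)
  R: turn right, now facing East
Final: (x=6, y=5), facing East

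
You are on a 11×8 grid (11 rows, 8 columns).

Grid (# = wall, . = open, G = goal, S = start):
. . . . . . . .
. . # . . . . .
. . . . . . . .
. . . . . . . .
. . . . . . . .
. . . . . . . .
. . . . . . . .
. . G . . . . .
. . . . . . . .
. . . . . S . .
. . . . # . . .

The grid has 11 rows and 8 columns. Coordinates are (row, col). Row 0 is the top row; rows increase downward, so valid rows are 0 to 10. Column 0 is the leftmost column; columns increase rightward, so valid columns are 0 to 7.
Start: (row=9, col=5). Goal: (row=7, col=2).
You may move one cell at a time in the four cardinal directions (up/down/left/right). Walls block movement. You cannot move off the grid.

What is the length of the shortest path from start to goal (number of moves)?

Answer: Shortest path length: 5

Derivation:
BFS from (row=9, col=5) until reaching (row=7, col=2):
  Distance 0: (row=9, col=5)
  Distance 1: (row=8, col=5), (row=9, col=4), (row=9, col=6), (row=10, col=5)
  Distance 2: (row=7, col=5), (row=8, col=4), (row=8, col=6), (row=9, col=3), (row=9, col=7), (row=10, col=6)
  Distance 3: (row=6, col=5), (row=7, col=4), (row=7, col=6), (row=8, col=3), (row=8, col=7), (row=9, col=2), (row=10, col=3), (row=10, col=7)
  Distance 4: (row=5, col=5), (row=6, col=4), (row=6, col=6), (row=7, col=3), (row=7, col=7), (row=8, col=2), (row=9, col=1), (row=10, col=2)
  Distance 5: (row=4, col=5), (row=5, col=4), (row=5, col=6), (row=6, col=3), (row=6, col=7), (row=7, col=2), (row=8, col=1), (row=9, col=0), (row=10, col=1)  <- goal reached here
One shortest path (5 moves): (row=9, col=5) -> (row=9, col=4) -> (row=9, col=3) -> (row=9, col=2) -> (row=8, col=2) -> (row=7, col=2)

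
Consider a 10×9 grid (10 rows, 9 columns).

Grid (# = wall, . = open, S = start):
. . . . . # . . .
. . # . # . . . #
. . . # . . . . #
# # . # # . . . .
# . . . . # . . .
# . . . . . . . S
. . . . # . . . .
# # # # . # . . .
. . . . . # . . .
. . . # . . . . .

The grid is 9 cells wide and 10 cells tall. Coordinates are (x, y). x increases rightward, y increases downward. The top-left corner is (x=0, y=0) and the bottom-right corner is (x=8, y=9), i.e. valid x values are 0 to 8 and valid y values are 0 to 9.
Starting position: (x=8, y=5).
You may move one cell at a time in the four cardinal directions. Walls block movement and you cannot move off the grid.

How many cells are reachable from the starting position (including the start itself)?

BFS flood-fill from (x=8, y=5):
  Distance 0: (x=8, y=5)
  Distance 1: (x=8, y=4), (x=7, y=5), (x=8, y=6)
  Distance 2: (x=8, y=3), (x=7, y=4), (x=6, y=5), (x=7, y=6), (x=8, y=7)
  Distance 3: (x=7, y=3), (x=6, y=4), (x=5, y=5), (x=6, y=6), (x=7, y=7), (x=8, y=8)
  Distance 4: (x=7, y=2), (x=6, y=3), (x=4, y=5), (x=5, y=6), (x=6, y=7), (x=7, y=8), (x=8, y=9)
  Distance 5: (x=7, y=1), (x=6, y=2), (x=5, y=3), (x=4, y=4), (x=3, y=5), (x=6, y=8), (x=7, y=9)
  Distance 6: (x=7, y=0), (x=6, y=1), (x=5, y=2), (x=3, y=4), (x=2, y=5), (x=3, y=6), (x=6, y=9)
  Distance 7: (x=6, y=0), (x=8, y=0), (x=5, y=1), (x=4, y=2), (x=2, y=4), (x=1, y=5), (x=2, y=6), (x=5, y=9)
  Distance 8: (x=2, y=3), (x=1, y=4), (x=1, y=6), (x=4, y=9)
  Distance 9: (x=2, y=2), (x=0, y=6), (x=4, y=8)
  Distance 10: (x=1, y=2), (x=4, y=7), (x=3, y=8)
  Distance 11: (x=1, y=1), (x=0, y=2), (x=2, y=8)
  Distance 12: (x=1, y=0), (x=0, y=1), (x=1, y=8), (x=2, y=9)
  Distance 13: (x=0, y=0), (x=2, y=0), (x=0, y=8), (x=1, y=9)
  Distance 14: (x=3, y=0), (x=0, y=9)
  Distance 15: (x=4, y=0), (x=3, y=1)
Total reachable: 69 (grid has 69 open cells total)

Answer: Reachable cells: 69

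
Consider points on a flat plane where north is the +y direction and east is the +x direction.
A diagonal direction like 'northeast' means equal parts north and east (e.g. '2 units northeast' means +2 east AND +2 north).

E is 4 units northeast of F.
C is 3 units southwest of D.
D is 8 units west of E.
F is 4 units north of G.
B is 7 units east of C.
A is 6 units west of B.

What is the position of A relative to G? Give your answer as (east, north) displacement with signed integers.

Answer: A is at (east=-6, north=5) relative to G.

Derivation:
Place G at the origin (east=0, north=0).
  F is 4 units north of G: delta (east=+0, north=+4); F at (east=0, north=4).
  E is 4 units northeast of F: delta (east=+4, north=+4); E at (east=4, north=8).
  D is 8 units west of E: delta (east=-8, north=+0); D at (east=-4, north=8).
  C is 3 units southwest of D: delta (east=-3, north=-3); C at (east=-7, north=5).
  B is 7 units east of C: delta (east=+7, north=+0); B at (east=0, north=5).
  A is 6 units west of B: delta (east=-6, north=+0); A at (east=-6, north=5).
Therefore A relative to G: (east=-6, north=5).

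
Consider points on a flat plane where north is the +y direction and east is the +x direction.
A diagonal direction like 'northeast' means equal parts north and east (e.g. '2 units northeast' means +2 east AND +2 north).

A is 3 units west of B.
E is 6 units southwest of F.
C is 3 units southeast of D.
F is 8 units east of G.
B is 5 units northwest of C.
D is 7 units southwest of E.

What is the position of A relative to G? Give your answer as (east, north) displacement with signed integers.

Answer: A is at (east=-10, north=-11) relative to G.

Derivation:
Place G at the origin (east=0, north=0).
  F is 8 units east of G: delta (east=+8, north=+0); F at (east=8, north=0).
  E is 6 units southwest of F: delta (east=-6, north=-6); E at (east=2, north=-6).
  D is 7 units southwest of E: delta (east=-7, north=-7); D at (east=-5, north=-13).
  C is 3 units southeast of D: delta (east=+3, north=-3); C at (east=-2, north=-16).
  B is 5 units northwest of C: delta (east=-5, north=+5); B at (east=-7, north=-11).
  A is 3 units west of B: delta (east=-3, north=+0); A at (east=-10, north=-11).
Therefore A relative to G: (east=-10, north=-11).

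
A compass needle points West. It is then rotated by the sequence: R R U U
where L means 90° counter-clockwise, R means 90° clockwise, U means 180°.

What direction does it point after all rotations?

Answer: Final heading: East

Derivation:
Start: West
  R (right (90° clockwise)) -> North
  R (right (90° clockwise)) -> East
  U (U-turn (180°)) -> West
  U (U-turn (180°)) -> East
Final: East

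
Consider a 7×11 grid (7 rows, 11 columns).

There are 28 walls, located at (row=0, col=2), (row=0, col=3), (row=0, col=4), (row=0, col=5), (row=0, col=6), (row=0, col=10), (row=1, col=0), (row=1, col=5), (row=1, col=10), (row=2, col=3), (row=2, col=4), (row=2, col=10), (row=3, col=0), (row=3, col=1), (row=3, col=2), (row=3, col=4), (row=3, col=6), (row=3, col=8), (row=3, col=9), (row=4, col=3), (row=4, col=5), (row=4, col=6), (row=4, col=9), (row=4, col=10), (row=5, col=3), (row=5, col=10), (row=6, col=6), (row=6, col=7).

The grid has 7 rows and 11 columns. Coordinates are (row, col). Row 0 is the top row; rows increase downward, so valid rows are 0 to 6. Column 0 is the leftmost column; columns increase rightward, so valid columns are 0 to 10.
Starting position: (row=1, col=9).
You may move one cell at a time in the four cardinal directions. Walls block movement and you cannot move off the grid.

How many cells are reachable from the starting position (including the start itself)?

Answer: Reachable cells: 38

Derivation:
BFS flood-fill from (row=1, col=9):
  Distance 0: (row=1, col=9)
  Distance 1: (row=0, col=9), (row=1, col=8), (row=2, col=9)
  Distance 2: (row=0, col=8), (row=1, col=7), (row=2, col=8)
  Distance 3: (row=0, col=7), (row=1, col=6), (row=2, col=7)
  Distance 4: (row=2, col=6), (row=3, col=7)
  Distance 5: (row=2, col=5), (row=4, col=7)
  Distance 6: (row=3, col=5), (row=4, col=8), (row=5, col=7)
  Distance 7: (row=5, col=6), (row=5, col=8)
  Distance 8: (row=5, col=5), (row=5, col=9), (row=6, col=8)
  Distance 9: (row=5, col=4), (row=6, col=5), (row=6, col=9)
  Distance 10: (row=4, col=4), (row=6, col=4), (row=6, col=10)
  Distance 11: (row=6, col=3)
  Distance 12: (row=6, col=2)
  Distance 13: (row=5, col=2), (row=6, col=1)
  Distance 14: (row=4, col=2), (row=5, col=1), (row=6, col=0)
  Distance 15: (row=4, col=1), (row=5, col=0)
  Distance 16: (row=4, col=0)
Total reachable: 38 (grid has 49 open cells total)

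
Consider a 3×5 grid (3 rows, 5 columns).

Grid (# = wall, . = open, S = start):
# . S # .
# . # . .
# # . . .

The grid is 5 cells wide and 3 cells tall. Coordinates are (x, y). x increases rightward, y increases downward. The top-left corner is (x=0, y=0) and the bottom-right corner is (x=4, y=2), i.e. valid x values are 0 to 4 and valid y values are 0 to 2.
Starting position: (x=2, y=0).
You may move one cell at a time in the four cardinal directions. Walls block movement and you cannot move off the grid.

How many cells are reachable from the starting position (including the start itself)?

BFS flood-fill from (x=2, y=0):
  Distance 0: (x=2, y=0)
  Distance 1: (x=1, y=0)
  Distance 2: (x=1, y=1)
Total reachable: 3 (grid has 9 open cells total)

Answer: Reachable cells: 3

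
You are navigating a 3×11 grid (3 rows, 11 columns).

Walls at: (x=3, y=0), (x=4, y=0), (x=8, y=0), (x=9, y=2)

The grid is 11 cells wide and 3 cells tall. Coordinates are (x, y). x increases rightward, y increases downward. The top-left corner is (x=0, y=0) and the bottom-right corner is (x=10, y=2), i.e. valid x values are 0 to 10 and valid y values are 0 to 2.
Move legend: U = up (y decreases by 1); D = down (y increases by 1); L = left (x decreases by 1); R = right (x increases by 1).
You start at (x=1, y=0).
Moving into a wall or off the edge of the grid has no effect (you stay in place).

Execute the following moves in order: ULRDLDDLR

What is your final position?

Answer: Final position: (x=1, y=2)

Derivation:
Start: (x=1, y=0)
  U (up): blocked, stay at (x=1, y=0)
  L (left): (x=1, y=0) -> (x=0, y=0)
  R (right): (x=0, y=0) -> (x=1, y=0)
  D (down): (x=1, y=0) -> (x=1, y=1)
  L (left): (x=1, y=1) -> (x=0, y=1)
  D (down): (x=0, y=1) -> (x=0, y=2)
  D (down): blocked, stay at (x=0, y=2)
  L (left): blocked, stay at (x=0, y=2)
  R (right): (x=0, y=2) -> (x=1, y=2)
Final: (x=1, y=2)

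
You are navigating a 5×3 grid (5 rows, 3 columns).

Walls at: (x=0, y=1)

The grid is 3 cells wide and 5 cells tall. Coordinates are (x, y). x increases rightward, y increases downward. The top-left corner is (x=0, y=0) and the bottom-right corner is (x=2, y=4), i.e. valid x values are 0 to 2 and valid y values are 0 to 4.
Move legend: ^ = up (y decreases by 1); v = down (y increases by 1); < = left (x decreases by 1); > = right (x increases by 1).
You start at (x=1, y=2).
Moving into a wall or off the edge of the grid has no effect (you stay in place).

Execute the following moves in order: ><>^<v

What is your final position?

Answer: Final position: (x=1, y=2)

Derivation:
Start: (x=1, y=2)
  > (right): (x=1, y=2) -> (x=2, y=2)
  < (left): (x=2, y=2) -> (x=1, y=2)
  > (right): (x=1, y=2) -> (x=2, y=2)
  ^ (up): (x=2, y=2) -> (x=2, y=1)
  < (left): (x=2, y=1) -> (x=1, y=1)
  v (down): (x=1, y=1) -> (x=1, y=2)
Final: (x=1, y=2)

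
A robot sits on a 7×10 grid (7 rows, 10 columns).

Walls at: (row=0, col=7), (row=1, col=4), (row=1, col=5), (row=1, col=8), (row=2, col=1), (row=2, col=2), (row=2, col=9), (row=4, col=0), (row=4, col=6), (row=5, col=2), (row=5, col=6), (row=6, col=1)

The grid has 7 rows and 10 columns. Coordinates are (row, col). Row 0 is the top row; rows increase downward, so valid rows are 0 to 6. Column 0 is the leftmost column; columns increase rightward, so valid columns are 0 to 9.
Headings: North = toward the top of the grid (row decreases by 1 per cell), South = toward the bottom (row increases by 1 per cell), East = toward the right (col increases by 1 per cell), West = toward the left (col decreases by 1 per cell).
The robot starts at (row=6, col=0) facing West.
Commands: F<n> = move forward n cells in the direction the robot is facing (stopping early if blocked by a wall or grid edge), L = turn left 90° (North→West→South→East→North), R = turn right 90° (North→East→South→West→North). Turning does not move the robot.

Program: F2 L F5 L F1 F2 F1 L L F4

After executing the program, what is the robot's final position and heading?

Answer: Final position: (row=6, col=0), facing West

Derivation:
Start: (row=6, col=0), facing West
  F2: move forward 0/2 (blocked), now at (row=6, col=0)
  L: turn left, now facing South
  F5: move forward 0/5 (blocked), now at (row=6, col=0)
  L: turn left, now facing East
  F1: move forward 0/1 (blocked), now at (row=6, col=0)
  F2: move forward 0/2 (blocked), now at (row=6, col=0)
  F1: move forward 0/1 (blocked), now at (row=6, col=0)
  L: turn left, now facing North
  L: turn left, now facing West
  F4: move forward 0/4 (blocked), now at (row=6, col=0)
Final: (row=6, col=0), facing West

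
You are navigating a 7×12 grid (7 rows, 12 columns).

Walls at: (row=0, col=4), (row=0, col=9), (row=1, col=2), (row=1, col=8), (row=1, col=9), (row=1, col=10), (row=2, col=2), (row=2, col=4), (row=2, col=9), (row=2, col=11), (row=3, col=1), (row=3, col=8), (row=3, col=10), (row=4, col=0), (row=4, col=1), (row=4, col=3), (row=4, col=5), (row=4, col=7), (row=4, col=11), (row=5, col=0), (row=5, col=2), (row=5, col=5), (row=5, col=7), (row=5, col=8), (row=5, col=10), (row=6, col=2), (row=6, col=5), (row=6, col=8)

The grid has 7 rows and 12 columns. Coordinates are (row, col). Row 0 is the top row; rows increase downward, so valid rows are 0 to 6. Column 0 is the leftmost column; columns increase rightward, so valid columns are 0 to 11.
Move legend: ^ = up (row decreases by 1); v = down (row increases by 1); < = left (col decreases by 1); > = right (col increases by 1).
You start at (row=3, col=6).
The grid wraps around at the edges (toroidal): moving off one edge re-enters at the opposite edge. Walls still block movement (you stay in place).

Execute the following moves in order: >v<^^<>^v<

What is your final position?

Start: (row=3, col=6)
  > (right): (row=3, col=6) -> (row=3, col=7)
  v (down): blocked, stay at (row=3, col=7)
  < (left): (row=3, col=7) -> (row=3, col=6)
  ^ (up): (row=3, col=6) -> (row=2, col=6)
  ^ (up): (row=2, col=6) -> (row=1, col=6)
  < (left): (row=1, col=6) -> (row=1, col=5)
  > (right): (row=1, col=5) -> (row=1, col=6)
  ^ (up): (row=1, col=6) -> (row=0, col=6)
  v (down): (row=0, col=6) -> (row=1, col=6)
  < (left): (row=1, col=6) -> (row=1, col=5)
Final: (row=1, col=5)

Answer: Final position: (row=1, col=5)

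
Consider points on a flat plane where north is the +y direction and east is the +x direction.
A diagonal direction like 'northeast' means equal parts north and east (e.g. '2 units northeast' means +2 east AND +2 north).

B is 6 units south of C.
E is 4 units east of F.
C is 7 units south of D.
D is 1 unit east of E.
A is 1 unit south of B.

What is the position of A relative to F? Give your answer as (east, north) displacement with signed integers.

Answer: A is at (east=5, north=-14) relative to F.

Derivation:
Place F at the origin (east=0, north=0).
  E is 4 units east of F: delta (east=+4, north=+0); E at (east=4, north=0).
  D is 1 unit east of E: delta (east=+1, north=+0); D at (east=5, north=0).
  C is 7 units south of D: delta (east=+0, north=-7); C at (east=5, north=-7).
  B is 6 units south of C: delta (east=+0, north=-6); B at (east=5, north=-13).
  A is 1 unit south of B: delta (east=+0, north=-1); A at (east=5, north=-14).
Therefore A relative to F: (east=5, north=-14).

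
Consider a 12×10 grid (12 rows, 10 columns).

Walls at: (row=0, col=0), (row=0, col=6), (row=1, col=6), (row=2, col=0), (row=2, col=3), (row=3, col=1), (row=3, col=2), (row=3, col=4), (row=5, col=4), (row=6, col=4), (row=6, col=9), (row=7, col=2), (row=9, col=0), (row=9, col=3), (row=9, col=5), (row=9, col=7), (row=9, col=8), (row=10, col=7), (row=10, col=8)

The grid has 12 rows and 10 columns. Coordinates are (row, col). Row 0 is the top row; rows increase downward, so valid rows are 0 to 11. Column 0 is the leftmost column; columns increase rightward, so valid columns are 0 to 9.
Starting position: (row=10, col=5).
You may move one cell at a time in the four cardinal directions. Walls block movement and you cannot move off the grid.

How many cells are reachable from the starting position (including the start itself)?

Answer: Reachable cells: 101

Derivation:
BFS flood-fill from (row=10, col=5):
  Distance 0: (row=10, col=5)
  Distance 1: (row=10, col=4), (row=10, col=6), (row=11, col=5)
  Distance 2: (row=9, col=4), (row=9, col=6), (row=10, col=3), (row=11, col=4), (row=11, col=6)
  Distance 3: (row=8, col=4), (row=8, col=6), (row=10, col=2), (row=11, col=3), (row=11, col=7)
  Distance 4: (row=7, col=4), (row=7, col=6), (row=8, col=3), (row=8, col=5), (row=8, col=7), (row=9, col=2), (row=10, col=1), (row=11, col=2), (row=11, col=8)
  Distance 5: (row=6, col=6), (row=7, col=3), (row=7, col=5), (row=7, col=7), (row=8, col=2), (row=8, col=8), (row=9, col=1), (row=10, col=0), (row=11, col=1), (row=11, col=9)
  Distance 6: (row=5, col=6), (row=6, col=3), (row=6, col=5), (row=6, col=7), (row=7, col=8), (row=8, col=1), (row=8, col=9), (row=10, col=9), (row=11, col=0)
  Distance 7: (row=4, col=6), (row=5, col=3), (row=5, col=5), (row=5, col=7), (row=6, col=2), (row=6, col=8), (row=7, col=1), (row=7, col=9), (row=8, col=0), (row=9, col=9)
  Distance 8: (row=3, col=6), (row=4, col=3), (row=4, col=5), (row=4, col=7), (row=5, col=2), (row=5, col=8), (row=6, col=1), (row=7, col=0)
  Distance 9: (row=2, col=6), (row=3, col=3), (row=3, col=5), (row=3, col=7), (row=4, col=2), (row=4, col=4), (row=4, col=8), (row=5, col=1), (row=5, col=9), (row=6, col=0)
  Distance 10: (row=2, col=5), (row=2, col=7), (row=3, col=8), (row=4, col=1), (row=4, col=9), (row=5, col=0)
  Distance 11: (row=1, col=5), (row=1, col=7), (row=2, col=4), (row=2, col=8), (row=3, col=9), (row=4, col=0)
  Distance 12: (row=0, col=5), (row=0, col=7), (row=1, col=4), (row=1, col=8), (row=2, col=9), (row=3, col=0)
  Distance 13: (row=0, col=4), (row=0, col=8), (row=1, col=3), (row=1, col=9)
  Distance 14: (row=0, col=3), (row=0, col=9), (row=1, col=2)
  Distance 15: (row=0, col=2), (row=1, col=1), (row=2, col=2)
  Distance 16: (row=0, col=1), (row=1, col=0), (row=2, col=1)
Total reachable: 101 (grid has 101 open cells total)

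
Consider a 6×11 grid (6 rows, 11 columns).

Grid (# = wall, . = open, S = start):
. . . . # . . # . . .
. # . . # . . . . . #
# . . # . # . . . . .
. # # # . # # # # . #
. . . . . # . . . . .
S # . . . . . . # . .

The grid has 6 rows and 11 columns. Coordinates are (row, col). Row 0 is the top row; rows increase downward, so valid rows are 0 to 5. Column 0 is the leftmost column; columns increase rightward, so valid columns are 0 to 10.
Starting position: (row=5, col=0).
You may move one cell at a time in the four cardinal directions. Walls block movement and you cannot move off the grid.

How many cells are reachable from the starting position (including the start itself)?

BFS flood-fill from (row=5, col=0):
  Distance 0: (row=5, col=0)
  Distance 1: (row=4, col=0)
  Distance 2: (row=3, col=0), (row=4, col=1)
  Distance 3: (row=4, col=2)
  Distance 4: (row=4, col=3), (row=5, col=2)
  Distance 5: (row=4, col=4), (row=5, col=3)
  Distance 6: (row=3, col=4), (row=5, col=4)
  Distance 7: (row=2, col=4), (row=5, col=5)
  Distance 8: (row=5, col=6)
  Distance 9: (row=4, col=6), (row=5, col=7)
  Distance 10: (row=4, col=7)
  Distance 11: (row=4, col=8)
  Distance 12: (row=4, col=9)
  Distance 13: (row=3, col=9), (row=4, col=10), (row=5, col=9)
  Distance 14: (row=2, col=9), (row=5, col=10)
  Distance 15: (row=1, col=9), (row=2, col=8), (row=2, col=10)
  Distance 16: (row=0, col=9), (row=1, col=8), (row=2, col=7)
  Distance 17: (row=0, col=8), (row=0, col=10), (row=1, col=7), (row=2, col=6)
  Distance 18: (row=1, col=6)
  Distance 19: (row=0, col=6), (row=1, col=5)
  Distance 20: (row=0, col=5)
Total reachable: 38 (grid has 47 open cells total)

Answer: Reachable cells: 38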